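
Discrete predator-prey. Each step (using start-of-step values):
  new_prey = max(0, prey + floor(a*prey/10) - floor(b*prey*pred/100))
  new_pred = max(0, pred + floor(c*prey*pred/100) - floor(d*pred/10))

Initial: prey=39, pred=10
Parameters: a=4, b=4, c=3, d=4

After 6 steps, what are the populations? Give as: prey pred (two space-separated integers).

Answer: 0 12

Derivation:
Step 1: prey: 39+15-15=39; pred: 10+11-4=17
Step 2: prey: 39+15-26=28; pred: 17+19-6=30
Step 3: prey: 28+11-33=6; pred: 30+25-12=43
Step 4: prey: 6+2-10=0; pred: 43+7-17=33
Step 5: prey: 0+0-0=0; pred: 33+0-13=20
Step 6: prey: 0+0-0=0; pred: 20+0-8=12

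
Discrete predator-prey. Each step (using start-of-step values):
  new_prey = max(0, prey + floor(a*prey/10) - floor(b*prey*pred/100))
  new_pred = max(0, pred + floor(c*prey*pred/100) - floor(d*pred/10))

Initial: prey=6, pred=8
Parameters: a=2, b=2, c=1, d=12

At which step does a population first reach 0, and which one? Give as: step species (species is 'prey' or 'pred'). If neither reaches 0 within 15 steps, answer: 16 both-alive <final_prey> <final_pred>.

Answer: 1 pred

Derivation:
Step 1: prey: 6+1-0=7; pred: 8+0-9=0
First extinction: pred at step 1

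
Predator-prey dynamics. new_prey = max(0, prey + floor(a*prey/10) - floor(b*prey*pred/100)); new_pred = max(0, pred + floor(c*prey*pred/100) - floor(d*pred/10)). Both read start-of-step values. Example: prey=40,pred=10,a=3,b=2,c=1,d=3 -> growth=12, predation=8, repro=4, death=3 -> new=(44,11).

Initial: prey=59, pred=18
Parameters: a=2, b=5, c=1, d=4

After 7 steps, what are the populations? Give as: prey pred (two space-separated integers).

Answer: 1 2

Derivation:
Step 1: prey: 59+11-53=17; pred: 18+10-7=21
Step 2: prey: 17+3-17=3; pred: 21+3-8=16
Step 3: prey: 3+0-2=1; pred: 16+0-6=10
Step 4: prey: 1+0-0=1; pred: 10+0-4=6
Step 5: prey: 1+0-0=1; pred: 6+0-2=4
Step 6: prey: 1+0-0=1; pred: 4+0-1=3
Step 7: prey: 1+0-0=1; pred: 3+0-1=2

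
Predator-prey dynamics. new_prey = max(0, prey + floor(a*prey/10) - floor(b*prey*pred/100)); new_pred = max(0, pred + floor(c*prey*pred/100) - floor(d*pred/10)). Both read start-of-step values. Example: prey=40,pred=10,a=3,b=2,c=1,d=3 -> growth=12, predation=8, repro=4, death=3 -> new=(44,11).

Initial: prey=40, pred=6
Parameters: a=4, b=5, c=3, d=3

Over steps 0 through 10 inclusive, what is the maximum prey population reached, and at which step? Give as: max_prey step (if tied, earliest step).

Step 1: prey: 40+16-12=44; pred: 6+7-1=12
Step 2: prey: 44+17-26=35; pred: 12+15-3=24
Step 3: prey: 35+14-42=7; pred: 24+25-7=42
Step 4: prey: 7+2-14=0; pred: 42+8-12=38
Step 5: prey: 0+0-0=0; pred: 38+0-11=27
Step 6: prey: 0+0-0=0; pred: 27+0-8=19
Step 7: prey: 0+0-0=0; pred: 19+0-5=14
Step 8: prey: 0+0-0=0; pred: 14+0-4=10
Step 9: prey: 0+0-0=0; pred: 10+0-3=7
Step 10: prey: 0+0-0=0; pred: 7+0-2=5
Max prey = 44 at step 1

Answer: 44 1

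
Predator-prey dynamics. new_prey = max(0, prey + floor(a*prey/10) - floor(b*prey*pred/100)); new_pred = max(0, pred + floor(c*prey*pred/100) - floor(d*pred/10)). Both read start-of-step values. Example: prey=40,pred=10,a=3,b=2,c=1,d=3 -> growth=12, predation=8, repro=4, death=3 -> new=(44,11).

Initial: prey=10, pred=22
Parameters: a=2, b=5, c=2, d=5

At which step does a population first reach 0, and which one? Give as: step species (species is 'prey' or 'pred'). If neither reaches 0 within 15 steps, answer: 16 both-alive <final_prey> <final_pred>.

Answer: 16 both-alive 1 1

Derivation:
Step 1: prey: 10+2-11=1; pred: 22+4-11=15
Step 2: prey: 1+0-0=1; pred: 15+0-7=8
Step 3: prey: 1+0-0=1; pred: 8+0-4=4
Step 4: prey: 1+0-0=1; pred: 4+0-2=2
Step 5: prey: 1+0-0=1; pred: 2+0-1=1
Step 6: prey: 1+0-0=1; pred: 1+0-0=1
Steps 7-15: state stable at prey=1, pred=1 (no change)
No extinction within 15 steps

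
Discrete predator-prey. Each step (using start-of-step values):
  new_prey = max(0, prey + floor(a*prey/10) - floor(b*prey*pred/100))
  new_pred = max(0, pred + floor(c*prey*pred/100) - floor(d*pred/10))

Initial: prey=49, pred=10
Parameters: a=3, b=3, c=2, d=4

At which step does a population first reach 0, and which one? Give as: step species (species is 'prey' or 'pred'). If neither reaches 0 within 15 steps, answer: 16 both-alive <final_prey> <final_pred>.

Answer: 16 both-alive 1 2

Derivation:
Step 1: prey: 49+14-14=49; pred: 10+9-4=15
Step 2: prey: 49+14-22=41; pred: 15+14-6=23
Step 3: prey: 41+12-28=25; pred: 23+18-9=32
Step 4: prey: 25+7-24=8; pred: 32+16-12=36
Step 5: prey: 8+2-8=2; pred: 36+5-14=27
Step 6: prey: 2+0-1=1; pred: 27+1-10=18
Step 7: prey: 1+0-0=1; pred: 18+0-7=11
Step 8: prey: 1+0-0=1; pred: 11+0-4=7
Step 9: prey: 1+0-0=1; pred: 7+0-2=5
Step 10: prey: 1+0-0=1; pred: 5+0-2=3
Step 11: prey: 1+0-0=1; pred: 3+0-1=2
Step 12: prey: 1+0-0=1; pred: 2+0-0=2
Steps 13-15: state stable at prey=1, pred=2 (no change)
No extinction within 15 steps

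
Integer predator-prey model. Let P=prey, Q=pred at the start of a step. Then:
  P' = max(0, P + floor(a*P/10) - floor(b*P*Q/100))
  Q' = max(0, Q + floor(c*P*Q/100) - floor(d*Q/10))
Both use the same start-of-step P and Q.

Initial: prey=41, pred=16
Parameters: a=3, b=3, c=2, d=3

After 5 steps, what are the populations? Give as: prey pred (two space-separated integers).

Step 1: prey: 41+12-19=34; pred: 16+13-4=25
Step 2: prey: 34+10-25=19; pred: 25+17-7=35
Step 3: prey: 19+5-19=5; pred: 35+13-10=38
Step 4: prey: 5+1-5=1; pred: 38+3-11=30
Step 5: prey: 1+0-0=1; pred: 30+0-9=21

Answer: 1 21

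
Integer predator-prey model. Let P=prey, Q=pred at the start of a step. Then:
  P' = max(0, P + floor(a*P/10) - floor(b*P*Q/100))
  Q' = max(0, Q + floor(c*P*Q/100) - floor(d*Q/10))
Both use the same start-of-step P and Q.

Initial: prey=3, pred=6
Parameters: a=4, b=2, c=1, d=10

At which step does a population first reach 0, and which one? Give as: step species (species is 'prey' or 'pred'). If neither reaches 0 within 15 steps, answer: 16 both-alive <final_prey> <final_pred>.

Answer: 1 pred

Derivation:
Step 1: prey: 3+1-0=4; pred: 6+0-6=0
First extinction: pred at step 1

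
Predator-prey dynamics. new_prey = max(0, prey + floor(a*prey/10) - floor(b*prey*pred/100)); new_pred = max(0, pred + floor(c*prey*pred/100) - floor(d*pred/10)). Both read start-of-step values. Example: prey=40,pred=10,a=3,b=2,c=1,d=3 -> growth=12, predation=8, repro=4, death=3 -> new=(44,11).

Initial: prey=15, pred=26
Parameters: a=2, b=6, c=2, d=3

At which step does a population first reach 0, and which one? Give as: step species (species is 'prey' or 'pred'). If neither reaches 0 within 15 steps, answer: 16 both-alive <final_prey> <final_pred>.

Step 1: prey: 15+3-23=0; pred: 26+7-7=26
First extinction: prey at step 1

Answer: 1 prey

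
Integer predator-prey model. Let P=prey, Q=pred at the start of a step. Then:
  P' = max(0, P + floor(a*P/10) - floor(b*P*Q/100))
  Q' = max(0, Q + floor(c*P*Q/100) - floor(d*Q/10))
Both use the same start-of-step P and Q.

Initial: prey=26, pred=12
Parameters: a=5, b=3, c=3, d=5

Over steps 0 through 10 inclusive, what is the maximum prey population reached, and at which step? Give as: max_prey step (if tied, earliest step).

Step 1: prey: 26+13-9=30; pred: 12+9-6=15
Step 2: prey: 30+15-13=32; pred: 15+13-7=21
Step 3: prey: 32+16-20=28; pred: 21+20-10=31
Step 4: prey: 28+14-26=16; pred: 31+26-15=42
Step 5: prey: 16+8-20=4; pred: 42+20-21=41
Step 6: prey: 4+2-4=2; pred: 41+4-20=25
Step 7: prey: 2+1-1=2; pred: 25+1-12=14
Step 8: prey: 2+1-0=3; pred: 14+0-7=7
Step 9: prey: 3+1-0=4; pred: 7+0-3=4
Step 10: prey: 4+2-0=6; pred: 4+0-2=2
Max prey = 32 at step 2

Answer: 32 2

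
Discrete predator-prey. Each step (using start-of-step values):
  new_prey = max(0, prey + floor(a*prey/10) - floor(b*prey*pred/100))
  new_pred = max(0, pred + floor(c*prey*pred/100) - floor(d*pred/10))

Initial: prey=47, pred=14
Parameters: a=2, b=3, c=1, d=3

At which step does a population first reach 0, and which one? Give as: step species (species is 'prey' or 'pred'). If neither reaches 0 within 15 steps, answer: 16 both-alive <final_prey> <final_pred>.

Step 1: prey: 47+9-19=37; pred: 14+6-4=16
Step 2: prey: 37+7-17=27; pred: 16+5-4=17
Step 3: prey: 27+5-13=19; pred: 17+4-5=16
Step 4: prey: 19+3-9=13; pred: 16+3-4=15
Step 5: prey: 13+2-5=10; pred: 15+1-4=12
Step 6: prey: 10+2-3=9; pred: 12+1-3=10
Step 7: prey: 9+1-2=8; pred: 10+0-3=7
Step 8: prey: 8+1-1=8; pred: 7+0-2=5
Step 9: prey: 8+1-1=8; pred: 5+0-1=4
Step 10: prey: 8+1-0=9; pred: 4+0-1=3
Step 11: prey: 9+1-0=10; pred: 3+0-0=3
Step 12: prey: 10+2-0=12; pred: 3+0-0=3
Step 13: prey: 12+2-1=13; pred: 3+0-0=3
Step 14: prey: 13+2-1=14; pred: 3+0-0=3
Step 15: prey: 14+2-1=15; pred: 3+0-0=3
No extinction within 15 steps

Answer: 16 both-alive 15 3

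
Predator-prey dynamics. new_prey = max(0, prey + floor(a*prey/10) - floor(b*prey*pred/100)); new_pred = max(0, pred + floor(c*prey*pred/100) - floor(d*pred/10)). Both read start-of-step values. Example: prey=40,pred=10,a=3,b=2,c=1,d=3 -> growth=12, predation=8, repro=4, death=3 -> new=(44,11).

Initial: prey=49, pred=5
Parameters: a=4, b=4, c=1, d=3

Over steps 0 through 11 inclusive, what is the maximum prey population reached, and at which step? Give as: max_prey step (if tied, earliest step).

Step 1: prey: 49+19-9=59; pred: 5+2-1=6
Step 2: prey: 59+23-14=68; pred: 6+3-1=8
Step 3: prey: 68+27-21=74; pred: 8+5-2=11
Step 4: prey: 74+29-32=71; pred: 11+8-3=16
Step 5: prey: 71+28-45=54; pred: 16+11-4=23
Step 6: prey: 54+21-49=26; pred: 23+12-6=29
Step 7: prey: 26+10-30=6; pred: 29+7-8=28
Step 8: prey: 6+2-6=2; pred: 28+1-8=21
Step 9: prey: 2+0-1=1; pred: 21+0-6=15
Step 10: prey: 1+0-0=1; pred: 15+0-4=11
Step 11: prey: 1+0-0=1; pred: 11+0-3=8
Max prey = 74 at step 3

Answer: 74 3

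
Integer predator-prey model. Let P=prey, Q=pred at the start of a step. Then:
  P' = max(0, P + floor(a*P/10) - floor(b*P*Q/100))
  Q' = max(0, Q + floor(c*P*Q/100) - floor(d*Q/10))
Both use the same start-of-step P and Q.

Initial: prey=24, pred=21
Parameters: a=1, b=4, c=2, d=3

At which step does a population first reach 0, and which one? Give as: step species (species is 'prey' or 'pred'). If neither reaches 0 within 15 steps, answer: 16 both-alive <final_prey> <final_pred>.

Answer: 2 prey

Derivation:
Step 1: prey: 24+2-20=6; pred: 21+10-6=25
Step 2: prey: 6+0-6=0; pred: 25+3-7=21
First extinction: prey at step 2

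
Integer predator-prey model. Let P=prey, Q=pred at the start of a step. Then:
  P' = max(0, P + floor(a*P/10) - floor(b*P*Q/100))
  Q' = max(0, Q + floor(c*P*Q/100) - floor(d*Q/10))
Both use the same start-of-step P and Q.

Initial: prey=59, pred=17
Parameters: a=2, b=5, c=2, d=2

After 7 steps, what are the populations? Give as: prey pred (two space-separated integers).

Step 1: prey: 59+11-50=20; pred: 17+20-3=34
Step 2: prey: 20+4-34=0; pred: 34+13-6=41
Step 3: prey: 0+0-0=0; pred: 41+0-8=33
Step 4: prey: 0+0-0=0; pred: 33+0-6=27
Step 5: prey: 0+0-0=0; pred: 27+0-5=22
Step 6: prey: 0+0-0=0; pred: 22+0-4=18
Step 7: prey: 0+0-0=0; pred: 18+0-3=15

Answer: 0 15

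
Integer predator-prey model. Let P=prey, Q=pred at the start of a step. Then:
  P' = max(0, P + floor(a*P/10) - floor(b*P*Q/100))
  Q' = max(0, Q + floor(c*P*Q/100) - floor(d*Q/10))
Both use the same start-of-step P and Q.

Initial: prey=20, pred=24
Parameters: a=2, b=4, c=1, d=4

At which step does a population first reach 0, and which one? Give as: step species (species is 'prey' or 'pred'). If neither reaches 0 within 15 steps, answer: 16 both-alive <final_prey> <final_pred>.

Step 1: prey: 20+4-19=5; pred: 24+4-9=19
Step 2: prey: 5+1-3=3; pred: 19+0-7=12
Step 3: prey: 3+0-1=2; pred: 12+0-4=8
Step 4: prey: 2+0-0=2; pred: 8+0-3=5
Step 5: prey: 2+0-0=2; pred: 5+0-2=3
Step 6: prey: 2+0-0=2; pred: 3+0-1=2
Step 7: prey: 2+0-0=2; pred: 2+0-0=2
Steps 8-15: state stable at prey=2, pred=2 (no change)
No extinction within 15 steps

Answer: 16 both-alive 2 2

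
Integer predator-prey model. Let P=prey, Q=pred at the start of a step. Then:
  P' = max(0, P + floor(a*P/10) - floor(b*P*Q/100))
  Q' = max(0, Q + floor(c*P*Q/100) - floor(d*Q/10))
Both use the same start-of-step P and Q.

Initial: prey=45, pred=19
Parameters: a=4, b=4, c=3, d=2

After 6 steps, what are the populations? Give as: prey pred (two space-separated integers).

Answer: 0 29

Derivation:
Step 1: prey: 45+18-34=29; pred: 19+25-3=41
Step 2: prey: 29+11-47=0; pred: 41+35-8=68
Step 3: prey: 0+0-0=0; pred: 68+0-13=55
Step 4: prey: 0+0-0=0; pred: 55+0-11=44
Step 5: prey: 0+0-0=0; pred: 44+0-8=36
Step 6: prey: 0+0-0=0; pred: 36+0-7=29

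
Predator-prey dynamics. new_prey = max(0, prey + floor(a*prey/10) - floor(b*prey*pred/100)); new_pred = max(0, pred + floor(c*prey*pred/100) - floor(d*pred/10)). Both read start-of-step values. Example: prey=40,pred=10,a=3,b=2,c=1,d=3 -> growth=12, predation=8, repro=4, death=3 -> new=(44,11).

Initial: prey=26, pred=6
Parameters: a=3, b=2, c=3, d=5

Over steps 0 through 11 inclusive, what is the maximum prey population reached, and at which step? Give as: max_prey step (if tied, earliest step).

Step 1: prey: 26+7-3=30; pred: 6+4-3=7
Step 2: prey: 30+9-4=35; pred: 7+6-3=10
Step 3: prey: 35+10-7=38; pred: 10+10-5=15
Step 4: prey: 38+11-11=38; pred: 15+17-7=25
Step 5: prey: 38+11-19=30; pred: 25+28-12=41
Step 6: prey: 30+9-24=15; pred: 41+36-20=57
Step 7: prey: 15+4-17=2; pred: 57+25-28=54
Step 8: prey: 2+0-2=0; pred: 54+3-27=30
Step 9: prey: 0+0-0=0; pred: 30+0-15=15
Step 10: prey: 0+0-0=0; pred: 15+0-7=8
Step 11: prey: 0+0-0=0; pred: 8+0-4=4
Max prey = 38 at step 3

Answer: 38 3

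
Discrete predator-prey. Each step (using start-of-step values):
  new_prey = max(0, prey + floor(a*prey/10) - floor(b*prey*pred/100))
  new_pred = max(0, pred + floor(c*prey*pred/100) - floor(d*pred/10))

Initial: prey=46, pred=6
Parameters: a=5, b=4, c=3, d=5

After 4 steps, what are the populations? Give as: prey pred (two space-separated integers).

Answer: 0 84

Derivation:
Step 1: prey: 46+23-11=58; pred: 6+8-3=11
Step 2: prey: 58+29-25=62; pred: 11+19-5=25
Step 3: prey: 62+31-62=31; pred: 25+46-12=59
Step 4: prey: 31+15-73=0; pred: 59+54-29=84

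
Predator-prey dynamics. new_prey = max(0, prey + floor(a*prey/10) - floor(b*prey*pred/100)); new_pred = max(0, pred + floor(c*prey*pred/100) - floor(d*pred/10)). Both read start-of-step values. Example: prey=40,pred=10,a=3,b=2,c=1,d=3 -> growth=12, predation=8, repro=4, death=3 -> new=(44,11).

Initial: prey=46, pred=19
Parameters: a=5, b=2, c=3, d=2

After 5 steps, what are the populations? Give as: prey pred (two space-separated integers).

Answer: 0 118

Derivation:
Step 1: prey: 46+23-17=52; pred: 19+26-3=42
Step 2: prey: 52+26-43=35; pred: 42+65-8=99
Step 3: prey: 35+17-69=0; pred: 99+103-19=183
Step 4: prey: 0+0-0=0; pred: 183+0-36=147
Step 5: prey: 0+0-0=0; pred: 147+0-29=118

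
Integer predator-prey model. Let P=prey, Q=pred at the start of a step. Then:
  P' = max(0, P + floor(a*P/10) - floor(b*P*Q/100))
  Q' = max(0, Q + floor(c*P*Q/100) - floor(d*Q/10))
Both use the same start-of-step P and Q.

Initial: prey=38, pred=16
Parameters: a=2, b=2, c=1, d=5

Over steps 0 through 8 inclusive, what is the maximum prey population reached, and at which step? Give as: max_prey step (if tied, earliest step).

Step 1: prey: 38+7-12=33; pred: 16+6-8=14
Step 2: prey: 33+6-9=30; pred: 14+4-7=11
Step 3: prey: 30+6-6=30; pred: 11+3-5=9
Step 4: prey: 30+6-5=31; pred: 9+2-4=7
Step 5: prey: 31+6-4=33; pred: 7+2-3=6
Step 6: prey: 33+6-3=36; pred: 6+1-3=4
Step 7: prey: 36+7-2=41; pred: 4+1-2=3
Step 8: prey: 41+8-2=47; pred: 3+1-1=3
Max prey = 47 at step 8

Answer: 47 8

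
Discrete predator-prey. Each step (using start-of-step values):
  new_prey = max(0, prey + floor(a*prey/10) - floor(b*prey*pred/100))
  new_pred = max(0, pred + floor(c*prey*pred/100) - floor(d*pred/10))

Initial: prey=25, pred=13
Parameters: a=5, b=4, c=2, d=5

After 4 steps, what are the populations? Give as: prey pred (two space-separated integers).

Answer: 24 13

Derivation:
Step 1: prey: 25+12-13=24; pred: 13+6-6=13
Step 2: prey: 24+12-12=24; pred: 13+6-6=13
Step 3: prey: 24+12-12=24; pred: 13+6-6=13
Step 4: prey: 24+12-12=24; pred: 13+6-6=13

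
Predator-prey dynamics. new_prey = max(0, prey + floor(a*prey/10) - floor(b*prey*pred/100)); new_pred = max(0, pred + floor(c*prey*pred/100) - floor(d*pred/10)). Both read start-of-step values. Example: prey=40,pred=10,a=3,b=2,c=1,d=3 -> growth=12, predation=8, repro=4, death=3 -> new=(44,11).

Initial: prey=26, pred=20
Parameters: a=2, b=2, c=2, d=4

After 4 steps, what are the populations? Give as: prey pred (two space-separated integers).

Step 1: prey: 26+5-10=21; pred: 20+10-8=22
Step 2: prey: 21+4-9=16; pred: 22+9-8=23
Step 3: prey: 16+3-7=12; pred: 23+7-9=21
Step 4: prey: 12+2-5=9; pred: 21+5-8=18

Answer: 9 18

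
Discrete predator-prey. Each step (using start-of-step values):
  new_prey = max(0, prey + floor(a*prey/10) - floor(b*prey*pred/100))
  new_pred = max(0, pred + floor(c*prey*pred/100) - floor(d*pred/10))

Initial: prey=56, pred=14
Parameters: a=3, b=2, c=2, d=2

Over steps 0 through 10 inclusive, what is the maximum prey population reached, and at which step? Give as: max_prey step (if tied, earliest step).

Step 1: prey: 56+16-15=57; pred: 14+15-2=27
Step 2: prey: 57+17-30=44; pred: 27+30-5=52
Step 3: prey: 44+13-45=12; pred: 52+45-10=87
Step 4: prey: 12+3-20=0; pred: 87+20-17=90
Step 5: prey: 0+0-0=0; pred: 90+0-18=72
Step 6: prey: 0+0-0=0; pred: 72+0-14=58
Step 7: prey: 0+0-0=0; pred: 58+0-11=47
Step 8: prey: 0+0-0=0; pred: 47+0-9=38
Step 9: prey: 0+0-0=0; pred: 38+0-7=31
Step 10: prey: 0+0-0=0; pred: 31+0-6=25
Max prey = 57 at step 1

Answer: 57 1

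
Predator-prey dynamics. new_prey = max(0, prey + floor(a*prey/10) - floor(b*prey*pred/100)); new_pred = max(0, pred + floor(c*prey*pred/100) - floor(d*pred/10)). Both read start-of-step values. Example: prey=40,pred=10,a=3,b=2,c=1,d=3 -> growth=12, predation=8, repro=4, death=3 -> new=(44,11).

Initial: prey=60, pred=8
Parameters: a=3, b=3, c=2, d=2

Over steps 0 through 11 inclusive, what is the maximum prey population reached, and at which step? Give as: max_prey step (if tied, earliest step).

Step 1: prey: 60+18-14=64; pred: 8+9-1=16
Step 2: prey: 64+19-30=53; pred: 16+20-3=33
Step 3: prey: 53+15-52=16; pred: 33+34-6=61
Step 4: prey: 16+4-29=0; pred: 61+19-12=68
Step 5: prey: 0+0-0=0; pred: 68+0-13=55
Step 6: prey: 0+0-0=0; pred: 55+0-11=44
Step 7: prey: 0+0-0=0; pred: 44+0-8=36
Step 8: prey: 0+0-0=0; pred: 36+0-7=29
Step 9: prey: 0+0-0=0; pred: 29+0-5=24
Step 10: prey: 0+0-0=0; pred: 24+0-4=20
Step 11: prey: 0+0-0=0; pred: 20+0-4=16
Max prey = 64 at step 1

Answer: 64 1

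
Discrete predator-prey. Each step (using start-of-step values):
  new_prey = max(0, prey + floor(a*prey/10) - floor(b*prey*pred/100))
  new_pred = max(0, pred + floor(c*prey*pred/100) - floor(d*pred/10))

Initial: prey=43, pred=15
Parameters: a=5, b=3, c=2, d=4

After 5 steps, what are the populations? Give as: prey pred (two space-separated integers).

Answer: 1 31

Derivation:
Step 1: prey: 43+21-19=45; pred: 15+12-6=21
Step 2: prey: 45+22-28=39; pred: 21+18-8=31
Step 3: prey: 39+19-36=22; pred: 31+24-12=43
Step 4: prey: 22+11-28=5; pred: 43+18-17=44
Step 5: prey: 5+2-6=1; pred: 44+4-17=31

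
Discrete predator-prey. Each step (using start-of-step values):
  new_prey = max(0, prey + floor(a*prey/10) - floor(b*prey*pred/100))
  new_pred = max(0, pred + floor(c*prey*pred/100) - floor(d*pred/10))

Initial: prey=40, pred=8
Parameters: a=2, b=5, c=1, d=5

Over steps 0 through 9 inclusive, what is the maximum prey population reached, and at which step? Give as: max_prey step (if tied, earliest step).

Step 1: prey: 40+8-16=32; pred: 8+3-4=7
Step 2: prey: 32+6-11=27; pred: 7+2-3=6
Step 3: prey: 27+5-8=24; pred: 6+1-3=4
Step 4: prey: 24+4-4=24; pred: 4+0-2=2
Step 5: prey: 24+4-2=26; pred: 2+0-1=1
Step 6: prey: 26+5-1=30; pred: 1+0-0=1
Step 7: prey: 30+6-1=35; pred: 1+0-0=1
Step 8: prey: 35+7-1=41; pred: 1+0-0=1
Step 9: prey: 41+8-2=47; pred: 1+0-0=1
Max prey = 47 at step 9

Answer: 47 9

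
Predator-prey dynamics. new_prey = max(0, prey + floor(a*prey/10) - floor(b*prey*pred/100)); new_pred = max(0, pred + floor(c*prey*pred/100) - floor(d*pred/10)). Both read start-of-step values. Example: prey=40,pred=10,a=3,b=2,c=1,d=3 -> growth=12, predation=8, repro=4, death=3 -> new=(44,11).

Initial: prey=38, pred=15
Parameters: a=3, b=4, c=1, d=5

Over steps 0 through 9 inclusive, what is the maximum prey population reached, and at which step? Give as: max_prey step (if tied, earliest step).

Answer: 48 9

Derivation:
Step 1: prey: 38+11-22=27; pred: 15+5-7=13
Step 2: prey: 27+8-14=21; pred: 13+3-6=10
Step 3: prey: 21+6-8=19; pred: 10+2-5=7
Step 4: prey: 19+5-5=19; pred: 7+1-3=5
Step 5: prey: 19+5-3=21; pred: 5+0-2=3
Step 6: prey: 21+6-2=25; pred: 3+0-1=2
Step 7: prey: 25+7-2=30; pred: 2+0-1=1
Step 8: prey: 30+9-1=38; pred: 1+0-0=1
Step 9: prey: 38+11-1=48; pred: 1+0-0=1
Max prey = 48 at step 9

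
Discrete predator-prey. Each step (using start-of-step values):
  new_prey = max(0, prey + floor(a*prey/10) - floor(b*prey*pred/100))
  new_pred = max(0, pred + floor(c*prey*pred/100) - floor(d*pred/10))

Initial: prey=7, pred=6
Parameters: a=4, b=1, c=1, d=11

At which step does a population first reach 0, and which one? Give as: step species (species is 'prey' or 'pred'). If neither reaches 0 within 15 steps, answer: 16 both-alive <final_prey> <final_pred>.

Answer: 1 pred

Derivation:
Step 1: prey: 7+2-0=9; pred: 6+0-6=0
First extinction: pred at step 1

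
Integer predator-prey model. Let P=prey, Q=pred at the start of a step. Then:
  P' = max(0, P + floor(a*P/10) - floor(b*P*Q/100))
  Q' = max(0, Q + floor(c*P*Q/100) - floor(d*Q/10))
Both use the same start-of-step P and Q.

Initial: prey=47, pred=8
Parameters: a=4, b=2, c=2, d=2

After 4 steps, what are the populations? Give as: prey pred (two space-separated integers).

Answer: 13 112

Derivation:
Step 1: prey: 47+18-7=58; pred: 8+7-1=14
Step 2: prey: 58+23-16=65; pred: 14+16-2=28
Step 3: prey: 65+26-36=55; pred: 28+36-5=59
Step 4: prey: 55+22-64=13; pred: 59+64-11=112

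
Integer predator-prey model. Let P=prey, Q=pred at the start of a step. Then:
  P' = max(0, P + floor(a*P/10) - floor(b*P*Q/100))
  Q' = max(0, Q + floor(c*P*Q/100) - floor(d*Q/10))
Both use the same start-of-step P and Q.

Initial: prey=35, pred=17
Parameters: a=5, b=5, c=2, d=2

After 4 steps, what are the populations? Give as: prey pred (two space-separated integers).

Answer: 0 23

Derivation:
Step 1: prey: 35+17-29=23; pred: 17+11-3=25
Step 2: prey: 23+11-28=6; pred: 25+11-5=31
Step 3: prey: 6+3-9=0; pred: 31+3-6=28
Step 4: prey: 0+0-0=0; pred: 28+0-5=23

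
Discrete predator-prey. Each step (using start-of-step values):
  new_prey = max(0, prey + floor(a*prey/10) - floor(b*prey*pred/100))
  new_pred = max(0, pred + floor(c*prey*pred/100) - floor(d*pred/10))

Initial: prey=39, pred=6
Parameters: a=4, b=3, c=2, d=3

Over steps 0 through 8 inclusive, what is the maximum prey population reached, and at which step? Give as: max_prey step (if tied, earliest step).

Answer: 53 2

Derivation:
Step 1: prey: 39+15-7=47; pred: 6+4-1=9
Step 2: prey: 47+18-12=53; pred: 9+8-2=15
Step 3: prey: 53+21-23=51; pred: 15+15-4=26
Step 4: prey: 51+20-39=32; pred: 26+26-7=45
Step 5: prey: 32+12-43=1; pred: 45+28-13=60
Step 6: prey: 1+0-1=0; pred: 60+1-18=43
Step 7: prey: 0+0-0=0; pred: 43+0-12=31
Step 8: prey: 0+0-0=0; pred: 31+0-9=22
Max prey = 53 at step 2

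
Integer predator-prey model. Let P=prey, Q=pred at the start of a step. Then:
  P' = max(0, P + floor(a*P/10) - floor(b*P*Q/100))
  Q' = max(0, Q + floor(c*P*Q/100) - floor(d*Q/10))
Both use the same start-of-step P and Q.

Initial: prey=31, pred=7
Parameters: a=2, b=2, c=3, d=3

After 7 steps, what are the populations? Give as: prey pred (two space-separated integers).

Answer: 1 33

Derivation:
Step 1: prey: 31+6-4=33; pred: 7+6-2=11
Step 2: prey: 33+6-7=32; pred: 11+10-3=18
Step 3: prey: 32+6-11=27; pred: 18+17-5=30
Step 4: prey: 27+5-16=16; pred: 30+24-9=45
Step 5: prey: 16+3-14=5; pred: 45+21-13=53
Step 6: prey: 5+1-5=1; pred: 53+7-15=45
Step 7: prey: 1+0-0=1; pred: 45+1-13=33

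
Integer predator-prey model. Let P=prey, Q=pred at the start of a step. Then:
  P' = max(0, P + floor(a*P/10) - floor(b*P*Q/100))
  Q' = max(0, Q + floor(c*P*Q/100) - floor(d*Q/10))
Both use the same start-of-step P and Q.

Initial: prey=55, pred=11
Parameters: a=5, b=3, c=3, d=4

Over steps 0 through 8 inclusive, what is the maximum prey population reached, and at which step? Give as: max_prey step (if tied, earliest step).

Answer: 64 1

Derivation:
Step 1: prey: 55+27-18=64; pred: 11+18-4=25
Step 2: prey: 64+32-48=48; pred: 25+48-10=63
Step 3: prey: 48+24-90=0; pred: 63+90-25=128
Step 4: prey: 0+0-0=0; pred: 128+0-51=77
Step 5: prey: 0+0-0=0; pred: 77+0-30=47
Step 6: prey: 0+0-0=0; pred: 47+0-18=29
Step 7: prey: 0+0-0=0; pred: 29+0-11=18
Step 8: prey: 0+0-0=0; pred: 18+0-7=11
Max prey = 64 at step 1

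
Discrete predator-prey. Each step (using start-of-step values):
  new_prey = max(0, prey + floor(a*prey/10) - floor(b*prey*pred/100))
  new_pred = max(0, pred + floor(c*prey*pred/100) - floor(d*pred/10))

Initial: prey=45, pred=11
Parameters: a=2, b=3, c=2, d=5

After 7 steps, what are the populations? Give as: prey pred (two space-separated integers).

Answer: 6 4

Derivation:
Step 1: prey: 45+9-14=40; pred: 11+9-5=15
Step 2: prey: 40+8-18=30; pred: 15+12-7=20
Step 3: prey: 30+6-18=18; pred: 20+12-10=22
Step 4: prey: 18+3-11=10; pred: 22+7-11=18
Step 5: prey: 10+2-5=7; pred: 18+3-9=12
Step 6: prey: 7+1-2=6; pred: 12+1-6=7
Step 7: prey: 6+1-1=6; pred: 7+0-3=4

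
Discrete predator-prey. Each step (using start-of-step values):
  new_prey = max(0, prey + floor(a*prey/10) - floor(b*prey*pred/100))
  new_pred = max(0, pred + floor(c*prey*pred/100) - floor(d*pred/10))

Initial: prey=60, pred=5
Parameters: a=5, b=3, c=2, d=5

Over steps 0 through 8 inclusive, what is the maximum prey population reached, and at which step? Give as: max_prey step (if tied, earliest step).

Step 1: prey: 60+30-9=81; pred: 5+6-2=9
Step 2: prey: 81+40-21=100; pred: 9+14-4=19
Step 3: prey: 100+50-57=93; pred: 19+38-9=48
Step 4: prey: 93+46-133=6; pred: 48+89-24=113
Step 5: prey: 6+3-20=0; pred: 113+13-56=70
Step 6: prey: 0+0-0=0; pred: 70+0-35=35
Step 7: prey: 0+0-0=0; pred: 35+0-17=18
Step 8: prey: 0+0-0=0; pred: 18+0-9=9
Max prey = 100 at step 2

Answer: 100 2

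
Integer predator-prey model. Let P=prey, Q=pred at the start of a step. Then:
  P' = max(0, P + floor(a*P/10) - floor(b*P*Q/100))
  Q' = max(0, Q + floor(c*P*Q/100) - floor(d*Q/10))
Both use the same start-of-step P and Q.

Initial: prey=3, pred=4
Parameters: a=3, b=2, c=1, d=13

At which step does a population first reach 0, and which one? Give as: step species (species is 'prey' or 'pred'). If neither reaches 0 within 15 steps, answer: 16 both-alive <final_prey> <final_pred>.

Answer: 1 pred

Derivation:
Step 1: prey: 3+0-0=3; pred: 4+0-5=0
First extinction: pred at step 1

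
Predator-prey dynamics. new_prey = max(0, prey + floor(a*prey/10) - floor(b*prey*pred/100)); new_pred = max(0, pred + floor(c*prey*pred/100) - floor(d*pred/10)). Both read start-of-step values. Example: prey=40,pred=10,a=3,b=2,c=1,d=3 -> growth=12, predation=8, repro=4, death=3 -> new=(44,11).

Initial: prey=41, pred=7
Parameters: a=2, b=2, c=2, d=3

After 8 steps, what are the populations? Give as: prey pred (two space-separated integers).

Step 1: prey: 41+8-5=44; pred: 7+5-2=10
Step 2: prey: 44+8-8=44; pred: 10+8-3=15
Step 3: prey: 44+8-13=39; pred: 15+13-4=24
Step 4: prey: 39+7-18=28; pred: 24+18-7=35
Step 5: prey: 28+5-19=14; pred: 35+19-10=44
Step 6: prey: 14+2-12=4; pred: 44+12-13=43
Step 7: prey: 4+0-3=1; pred: 43+3-12=34
Step 8: prey: 1+0-0=1; pred: 34+0-10=24

Answer: 1 24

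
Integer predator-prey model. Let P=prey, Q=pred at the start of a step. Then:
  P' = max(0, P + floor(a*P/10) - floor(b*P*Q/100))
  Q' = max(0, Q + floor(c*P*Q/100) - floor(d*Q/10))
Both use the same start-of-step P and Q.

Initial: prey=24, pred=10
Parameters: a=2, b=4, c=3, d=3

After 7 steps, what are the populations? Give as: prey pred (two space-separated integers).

Step 1: prey: 24+4-9=19; pred: 10+7-3=14
Step 2: prey: 19+3-10=12; pred: 14+7-4=17
Step 3: prey: 12+2-8=6; pred: 17+6-5=18
Step 4: prey: 6+1-4=3; pred: 18+3-5=16
Step 5: prey: 3+0-1=2; pred: 16+1-4=13
Step 6: prey: 2+0-1=1; pred: 13+0-3=10
Step 7: prey: 1+0-0=1; pred: 10+0-3=7

Answer: 1 7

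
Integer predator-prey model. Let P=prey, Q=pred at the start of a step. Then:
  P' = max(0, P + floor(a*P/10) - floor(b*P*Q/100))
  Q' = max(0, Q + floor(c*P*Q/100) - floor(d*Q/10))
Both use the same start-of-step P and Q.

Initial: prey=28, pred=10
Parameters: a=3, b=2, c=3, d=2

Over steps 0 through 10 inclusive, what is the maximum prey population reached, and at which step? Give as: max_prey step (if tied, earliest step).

Answer: 31 1

Derivation:
Step 1: prey: 28+8-5=31; pred: 10+8-2=16
Step 2: prey: 31+9-9=31; pred: 16+14-3=27
Step 3: prey: 31+9-16=24; pred: 27+25-5=47
Step 4: prey: 24+7-22=9; pred: 47+33-9=71
Step 5: prey: 9+2-12=0; pred: 71+19-14=76
Step 6: prey: 0+0-0=0; pred: 76+0-15=61
Step 7: prey: 0+0-0=0; pred: 61+0-12=49
Step 8: prey: 0+0-0=0; pred: 49+0-9=40
Step 9: prey: 0+0-0=0; pred: 40+0-8=32
Step 10: prey: 0+0-0=0; pred: 32+0-6=26
Max prey = 31 at step 1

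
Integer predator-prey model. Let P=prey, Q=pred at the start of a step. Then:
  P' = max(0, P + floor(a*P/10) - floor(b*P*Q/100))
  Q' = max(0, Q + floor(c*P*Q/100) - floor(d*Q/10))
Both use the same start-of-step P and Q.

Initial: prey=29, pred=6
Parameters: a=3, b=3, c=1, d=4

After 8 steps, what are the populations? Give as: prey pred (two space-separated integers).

Answer: 84 11

Derivation:
Step 1: prey: 29+8-5=32; pred: 6+1-2=5
Step 2: prey: 32+9-4=37; pred: 5+1-2=4
Step 3: prey: 37+11-4=44; pred: 4+1-1=4
Step 4: prey: 44+13-5=52; pred: 4+1-1=4
Step 5: prey: 52+15-6=61; pred: 4+2-1=5
Step 6: prey: 61+18-9=70; pred: 5+3-2=6
Step 7: prey: 70+21-12=79; pred: 6+4-2=8
Step 8: prey: 79+23-18=84; pred: 8+6-3=11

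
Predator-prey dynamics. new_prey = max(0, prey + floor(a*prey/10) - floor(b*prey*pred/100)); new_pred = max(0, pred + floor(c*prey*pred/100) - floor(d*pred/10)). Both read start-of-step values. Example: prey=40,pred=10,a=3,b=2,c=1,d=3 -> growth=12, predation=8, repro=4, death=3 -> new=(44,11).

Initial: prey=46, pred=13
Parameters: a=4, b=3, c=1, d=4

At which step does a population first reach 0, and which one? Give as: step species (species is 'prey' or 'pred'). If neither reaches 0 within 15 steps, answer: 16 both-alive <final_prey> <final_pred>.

Step 1: prey: 46+18-17=47; pred: 13+5-5=13
Step 2: prey: 47+18-18=47; pred: 13+6-5=14
Step 3: prey: 47+18-19=46; pred: 14+6-5=15
Step 4: prey: 46+18-20=44; pred: 15+6-6=15
Step 5: prey: 44+17-19=42; pred: 15+6-6=15
Step 6: prey: 42+16-18=40; pred: 15+6-6=15
Step 7: prey: 40+16-18=38; pred: 15+6-6=15
Step 8: prey: 38+15-17=36; pred: 15+5-6=14
Step 9: prey: 36+14-15=35; pred: 14+5-5=14
Step 10: prey: 35+14-14=35; pred: 14+4-5=13
Step 11: prey: 35+14-13=36; pred: 13+4-5=12
Step 12: prey: 36+14-12=38; pred: 12+4-4=12
Step 13: prey: 38+15-13=40; pred: 12+4-4=12
Step 14: prey: 40+16-14=42; pred: 12+4-4=12
Step 15: prey: 42+16-15=43; pred: 12+5-4=13
No extinction within 15 steps

Answer: 16 both-alive 43 13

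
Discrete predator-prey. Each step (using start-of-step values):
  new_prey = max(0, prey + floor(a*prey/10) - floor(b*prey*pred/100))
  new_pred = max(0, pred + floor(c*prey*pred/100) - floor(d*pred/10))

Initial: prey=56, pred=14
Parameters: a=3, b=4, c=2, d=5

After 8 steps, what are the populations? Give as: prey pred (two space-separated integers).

Answer: 1 1

Derivation:
Step 1: prey: 56+16-31=41; pred: 14+15-7=22
Step 2: prey: 41+12-36=17; pred: 22+18-11=29
Step 3: prey: 17+5-19=3; pred: 29+9-14=24
Step 4: prey: 3+0-2=1; pred: 24+1-12=13
Step 5: prey: 1+0-0=1; pred: 13+0-6=7
Step 6: prey: 1+0-0=1; pred: 7+0-3=4
Step 7: prey: 1+0-0=1; pred: 4+0-2=2
Step 8: prey: 1+0-0=1; pred: 2+0-1=1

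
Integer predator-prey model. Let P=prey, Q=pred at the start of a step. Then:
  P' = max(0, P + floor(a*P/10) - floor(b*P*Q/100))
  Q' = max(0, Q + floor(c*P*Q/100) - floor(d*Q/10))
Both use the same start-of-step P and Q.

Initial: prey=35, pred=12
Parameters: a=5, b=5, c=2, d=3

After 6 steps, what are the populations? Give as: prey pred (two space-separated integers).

Answer: 1 11

Derivation:
Step 1: prey: 35+17-21=31; pred: 12+8-3=17
Step 2: prey: 31+15-26=20; pred: 17+10-5=22
Step 3: prey: 20+10-22=8; pred: 22+8-6=24
Step 4: prey: 8+4-9=3; pred: 24+3-7=20
Step 5: prey: 3+1-3=1; pred: 20+1-6=15
Step 6: prey: 1+0-0=1; pred: 15+0-4=11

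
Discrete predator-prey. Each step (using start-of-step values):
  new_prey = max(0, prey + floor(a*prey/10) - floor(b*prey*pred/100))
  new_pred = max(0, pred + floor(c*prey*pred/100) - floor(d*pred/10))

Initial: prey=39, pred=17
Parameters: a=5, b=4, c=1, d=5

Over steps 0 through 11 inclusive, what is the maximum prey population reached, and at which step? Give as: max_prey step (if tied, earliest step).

Step 1: prey: 39+19-26=32; pred: 17+6-8=15
Step 2: prey: 32+16-19=29; pred: 15+4-7=12
Step 3: prey: 29+14-13=30; pred: 12+3-6=9
Step 4: prey: 30+15-10=35; pred: 9+2-4=7
Step 5: prey: 35+17-9=43; pred: 7+2-3=6
Step 6: prey: 43+21-10=54; pred: 6+2-3=5
Step 7: prey: 54+27-10=71; pred: 5+2-2=5
Step 8: prey: 71+35-14=92; pred: 5+3-2=6
Step 9: prey: 92+46-22=116; pred: 6+5-3=8
Step 10: prey: 116+58-37=137; pred: 8+9-4=13
Step 11: prey: 137+68-71=134; pred: 13+17-6=24
Max prey = 137 at step 10

Answer: 137 10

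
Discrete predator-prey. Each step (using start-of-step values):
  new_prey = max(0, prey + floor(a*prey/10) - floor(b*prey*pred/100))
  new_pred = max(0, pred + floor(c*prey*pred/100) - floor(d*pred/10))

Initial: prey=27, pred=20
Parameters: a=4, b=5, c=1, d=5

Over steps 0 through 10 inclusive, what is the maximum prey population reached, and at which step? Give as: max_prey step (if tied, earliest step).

Answer: 38 10

Derivation:
Step 1: prey: 27+10-27=10; pred: 20+5-10=15
Step 2: prey: 10+4-7=7; pred: 15+1-7=9
Step 3: prey: 7+2-3=6; pred: 9+0-4=5
Step 4: prey: 6+2-1=7; pred: 5+0-2=3
Step 5: prey: 7+2-1=8; pred: 3+0-1=2
Step 6: prey: 8+3-0=11; pred: 2+0-1=1
Step 7: prey: 11+4-0=15; pred: 1+0-0=1
Step 8: prey: 15+6-0=21; pred: 1+0-0=1
Step 9: prey: 21+8-1=28; pred: 1+0-0=1
Step 10: prey: 28+11-1=38; pred: 1+0-0=1
Max prey = 38 at step 10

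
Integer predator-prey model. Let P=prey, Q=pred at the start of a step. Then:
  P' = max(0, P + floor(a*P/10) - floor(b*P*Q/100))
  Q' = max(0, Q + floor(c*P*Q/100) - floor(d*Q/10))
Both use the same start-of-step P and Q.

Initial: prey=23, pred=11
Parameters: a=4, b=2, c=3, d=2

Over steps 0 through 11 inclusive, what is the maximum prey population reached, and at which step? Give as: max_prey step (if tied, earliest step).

Answer: 29 2

Derivation:
Step 1: prey: 23+9-5=27; pred: 11+7-2=16
Step 2: prey: 27+10-8=29; pred: 16+12-3=25
Step 3: prey: 29+11-14=26; pred: 25+21-5=41
Step 4: prey: 26+10-21=15; pred: 41+31-8=64
Step 5: prey: 15+6-19=2; pred: 64+28-12=80
Step 6: prey: 2+0-3=0; pred: 80+4-16=68
Step 7: prey: 0+0-0=0; pred: 68+0-13=55
Step 8: prey: 0+0-0=0; pred: 55+0-11=44
Step 9: prey: 0+0-0=0; pred: 44+0-8=36
Step 10: prey: 0+0-0=0; pred: 36+0-7=29
Step 11: prey: 0+0-0=0; pred: 29+0-5=24
Max prey = 29 at step 2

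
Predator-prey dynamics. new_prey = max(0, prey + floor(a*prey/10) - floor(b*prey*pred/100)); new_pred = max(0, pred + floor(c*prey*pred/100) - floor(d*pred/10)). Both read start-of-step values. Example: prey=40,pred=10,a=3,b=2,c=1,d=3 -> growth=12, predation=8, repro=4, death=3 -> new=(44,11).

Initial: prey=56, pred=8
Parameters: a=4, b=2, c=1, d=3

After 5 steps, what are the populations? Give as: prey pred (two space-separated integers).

Step 1: prey: 56+22-8=70; pred: 8+4-2=10
Step 2: prey: 70+28-14=84; pred: 10+7-3=14
Step 3: prey: 84+33-23=94; pred: 14+11-4=21
Step 4: prey: 94+37-39=92; pred: 21+19-6=34
Step 5: prey: 92+36-62=66; pred: 34+31-10=55

Answer: 66 55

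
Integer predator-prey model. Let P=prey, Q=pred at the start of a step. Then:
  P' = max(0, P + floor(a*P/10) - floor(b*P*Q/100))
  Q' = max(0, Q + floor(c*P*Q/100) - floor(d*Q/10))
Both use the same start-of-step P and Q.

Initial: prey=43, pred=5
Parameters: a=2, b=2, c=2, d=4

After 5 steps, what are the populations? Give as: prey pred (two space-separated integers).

Step 1: prey: 43+8-4=47; pred: 5+4-2=7
Step 2: prey: 47+9-6=50; pred: 7+6-2=11
Step 3: prey: 50+10-11=49; pred: 11+11-4=18
Step 4: prey: 49+9-17=41; pred: 18+17-7=28
Step 5: prey: 41+8-22=27; pred: 28+22-11=39

Answer: 27 39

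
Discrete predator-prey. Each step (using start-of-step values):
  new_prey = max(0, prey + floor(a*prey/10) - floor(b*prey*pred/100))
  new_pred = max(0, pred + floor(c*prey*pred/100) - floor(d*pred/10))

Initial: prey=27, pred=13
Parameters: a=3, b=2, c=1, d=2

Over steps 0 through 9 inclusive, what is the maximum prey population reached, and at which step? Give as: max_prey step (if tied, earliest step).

Answer: 29 2

Derivation:
Step 1: prey: 27+8-7=28; pred: 13+3-2=14
Step 2: prey: 28+8-7=29; pred: 14+3-2=15
Step 3: prey: 29+8-8=29; pred: 15+4-3=16
Step 4: prey: 29+8-9=28; pred: 16+4-3=17
Step 5: prey: 28+8-9=27; pred: 17+4-3=18
Step 6: prey: 27+8-9=26; pred: 18+4-3=19
Step 7: prey: 26+7-9=24; pred: 19+4-3=20
Step 8: prey: 24+7-9=22; pred: 20+4-4=20
Step 9: prey: 22+6-8=20; pred: 20+4-4=20
Max prey = 29 at step 2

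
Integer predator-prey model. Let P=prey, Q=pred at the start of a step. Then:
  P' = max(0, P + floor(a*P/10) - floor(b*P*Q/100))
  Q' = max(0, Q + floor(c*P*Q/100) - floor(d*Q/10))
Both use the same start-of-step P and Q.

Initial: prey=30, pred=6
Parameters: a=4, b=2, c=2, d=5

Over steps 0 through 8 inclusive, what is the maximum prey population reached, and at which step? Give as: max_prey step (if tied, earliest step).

Answer: 77 5

Derivation:
Step 1: prey: 30+12-3=39; pred: 6+3-3=6
Step 2: prey: 39+15-4=50; pred: 6+4-3=7
Step 3: prey: 50+20-7=63; pred: 7+7-3=11
Step 4: prey: 63+25-13=75; pred: 11+13-5=19
Step 5: prey: 75+30-28=77; pred: 19+28-9=38
Step 6: prey: 77+30-58=49; pred: 38+58-19=77
Step 7: prey: 49+19-75=0; pred: 77+75-38=114
Step 8: prey: 0+0-0=0; pred: 114+0-57=57
Max prey = 77 at step 5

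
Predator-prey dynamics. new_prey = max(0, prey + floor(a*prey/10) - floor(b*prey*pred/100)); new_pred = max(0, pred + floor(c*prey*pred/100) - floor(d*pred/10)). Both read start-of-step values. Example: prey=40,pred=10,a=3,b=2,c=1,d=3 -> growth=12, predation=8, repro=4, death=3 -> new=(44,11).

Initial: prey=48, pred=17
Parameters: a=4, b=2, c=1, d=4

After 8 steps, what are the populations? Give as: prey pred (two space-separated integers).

Answer: 27 25

Derivation:
Step 1: prey: 48+19-16=51; pred: 17+8-6=19
Step 2: prey: 51+20-19=52; pred: 19+9-7=21
Step 3: prey: 52+20-21=51; pred: 21+10-8=23
Step 4: prey: 51+20-23=48; pred: 23+11-9=25
Step 5: prey: 48+19-24=43; pred: 25+12-10=27
Step 6: prey: 43+17-23=37; pred: 27+11-10=28
Step 7: prey: 37+14-20=31; pred: 28+10-11=27
Step 8: prey: 31+12-16=27; pred: 27+8-10=25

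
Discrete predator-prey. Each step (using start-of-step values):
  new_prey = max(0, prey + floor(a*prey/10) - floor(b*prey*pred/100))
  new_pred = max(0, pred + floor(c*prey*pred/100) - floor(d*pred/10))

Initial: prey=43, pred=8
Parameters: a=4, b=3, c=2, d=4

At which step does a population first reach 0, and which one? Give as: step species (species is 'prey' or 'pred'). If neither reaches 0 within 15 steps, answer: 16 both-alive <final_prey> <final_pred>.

Step 1: prey: 43+17-10=50; pred: 8+6-3=11
Step 2: prey: 50+20-16=54; pred: 11+11-4=18
Step 3: prey: 54+21-29=46; pred: 18+19-7=30
Step 4: prey: 46+18-41=23; pred: 30+27-12=45
Step 5: prey: 23+9-31=1; pred: 45+20-18=47
Step 6: prey: 1+0-1=0; pred: 47+0-18=29
First extinction: prey at step 6

Answer: 6 prey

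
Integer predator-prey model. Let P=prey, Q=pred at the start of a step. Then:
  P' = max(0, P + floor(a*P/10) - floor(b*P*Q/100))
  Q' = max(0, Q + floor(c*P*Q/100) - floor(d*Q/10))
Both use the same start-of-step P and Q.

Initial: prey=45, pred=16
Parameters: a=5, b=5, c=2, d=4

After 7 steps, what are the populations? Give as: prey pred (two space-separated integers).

Answer: 0 4

Derivation:
Step 1: prey: 45+22-36=31; pred: 16+14-6=24
Step 2: prey: 31+15-37=9; pred: 24+14-9=29
Step 3: prey: 9+4-13=0; pred: 29+5-11=23
Step 4: prey: 0+0-0=0; pred: 23+0-9=14
Step 5: prey: 0+0-0=0; pred: 14+0-5=9
Step 6: prey: 0+0-0=0; pred: 9+0-3=6
Step 7: prey: 0+0-0=0; pred: 6+0-2=4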